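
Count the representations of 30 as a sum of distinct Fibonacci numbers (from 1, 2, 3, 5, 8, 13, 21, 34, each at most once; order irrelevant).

3

30 = 21+8+1 = 21+5+3+1 = 13+8+5+3+1 — 3 representations.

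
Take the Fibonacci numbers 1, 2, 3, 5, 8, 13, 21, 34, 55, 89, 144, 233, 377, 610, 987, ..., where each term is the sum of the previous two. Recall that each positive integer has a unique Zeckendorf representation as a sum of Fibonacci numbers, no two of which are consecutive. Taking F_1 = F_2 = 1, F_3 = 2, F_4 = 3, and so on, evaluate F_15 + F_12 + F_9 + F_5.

F_15 + F_12 + F_9 + F_5 = 610 + 144 + 34 + 5 = 793.

793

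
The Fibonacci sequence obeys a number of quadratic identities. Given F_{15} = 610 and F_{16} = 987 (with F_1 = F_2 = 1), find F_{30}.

832040

By the doubling identity F_{2k} = F_k(2F_{k+1} − F_k): F_{30} = 610·(2·987 − 610) = 610·1364 = 832040.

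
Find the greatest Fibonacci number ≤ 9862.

6765 ≤ 9862 < 10946, so the largest Fibonacci number not exceeding 9862 is 6765.

6765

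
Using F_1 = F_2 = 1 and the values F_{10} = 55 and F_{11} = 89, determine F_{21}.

10946

By F_{2k+1} = F_k² + F_{k+1}²: F_{21} = 55² + 89² = 3025 + 7921 = 10946.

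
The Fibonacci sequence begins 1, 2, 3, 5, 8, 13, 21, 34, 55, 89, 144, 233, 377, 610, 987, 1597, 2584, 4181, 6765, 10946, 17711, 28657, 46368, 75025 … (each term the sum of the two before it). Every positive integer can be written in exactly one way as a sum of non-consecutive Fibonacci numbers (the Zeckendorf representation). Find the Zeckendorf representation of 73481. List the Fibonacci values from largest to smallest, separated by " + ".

46368 + 17711 + 6765 + 2584 + 34 + 13 + 5 + 1

subtract 46368 from 73481: 27113 remains
subtract 17711 from 27113: 9402 remains
subtract 6765 from 9402: 2637 remains
subtract 2584 from 2637: 53 remains
subtract 34 from 53: 19 remains
subtract 13 from 19: 6 remains
subtract 5 from 6: 1 remains
subtract 1 from 1: 0 remains
So 73481 = 46368 + 17711 + 6765 + 2584 + 34 + 13 + 5 + 1, with no two terms consecutive in the sequence.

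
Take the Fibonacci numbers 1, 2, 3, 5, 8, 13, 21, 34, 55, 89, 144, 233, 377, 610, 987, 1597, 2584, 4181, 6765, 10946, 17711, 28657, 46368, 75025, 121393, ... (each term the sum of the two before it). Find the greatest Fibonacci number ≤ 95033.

75025 ≤ 95033 < 121393, so the largest Fibonacci number not exceeding 95033 is 75025.

75025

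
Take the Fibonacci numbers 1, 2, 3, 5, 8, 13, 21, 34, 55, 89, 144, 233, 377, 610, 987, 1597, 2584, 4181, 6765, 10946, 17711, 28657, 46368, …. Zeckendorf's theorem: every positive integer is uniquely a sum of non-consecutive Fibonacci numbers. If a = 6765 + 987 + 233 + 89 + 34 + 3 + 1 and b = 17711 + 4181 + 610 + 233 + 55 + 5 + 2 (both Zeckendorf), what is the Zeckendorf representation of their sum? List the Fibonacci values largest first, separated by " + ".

28657 + 1597 + 610 + 34 + 8 + 3

The two numbers are 8112 and 22797, so their sum is 30909.
Greedy algorithm:
subtract 28657 from 30909: 2252 remains
subtract 1597 from 2252: 655 remains
subtract 610 from 655: 45 remains
subtract 34 from 45: 11 remains
subtract 8 from 11: 3 remains
subtract 3 from 3: 0 remains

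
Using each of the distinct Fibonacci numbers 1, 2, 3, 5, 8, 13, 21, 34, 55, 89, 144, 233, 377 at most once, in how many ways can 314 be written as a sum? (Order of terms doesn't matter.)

314 = 233+55+21+5 = 233+55+21+3+2 = 233+55+13+8+5 = 144+89+55+21+5 = … (8 more), for 12 in all.

12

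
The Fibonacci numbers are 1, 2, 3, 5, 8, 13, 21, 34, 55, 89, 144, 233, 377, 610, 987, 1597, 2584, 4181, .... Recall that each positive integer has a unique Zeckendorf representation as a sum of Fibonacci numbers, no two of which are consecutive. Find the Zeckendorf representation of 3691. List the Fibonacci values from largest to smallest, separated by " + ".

2584 + 987 + 89 + 21 + 8 + 2

3691: greatest Fibonacci not exceeding it is 2584, leaving 1107
1107: greatest Fibonacci not exceeding it is 987, leaving 120
120: greatest Fibonacci not exceeding it is 89, leaving 31
31: greatest Fibonacci not exceeding it is 21, leaving 10
10: greatest Fibonacci not exceeding it is 8, leaving 2
2: greatest Fibonacci not exceeding it is 2, leaving 0
So 3691 = 2584 + 987 + 89 + 21 + 8 + 2, with no two terms consecutive in the sequence.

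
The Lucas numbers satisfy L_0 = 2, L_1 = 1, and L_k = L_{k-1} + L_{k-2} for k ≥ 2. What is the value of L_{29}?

Iterating the recurrence up to L_{23} = 64079 and L_{22} = 39603:
L_{24} = L_{23} + L_{22} = 64079 + 39603 = 103682
L_{25} = L_{24} + L_{23} = 103682 + 64079 = 167761
L_{26} = L_{25} + L_{24} = 167761 + 103682 = 271443
L_{27} = L_{26} + L_{25} = 271443 + 167761 = 439204
L_{28} = L_{27} + L_{26} = 439204 + 271443 = 710647
L_{29} = L_{28} + L_{27} = 710647 + 439204 = 1149851

1149851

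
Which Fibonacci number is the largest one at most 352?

233 ≤ 352 < 377, so the largest Fibonacci number not exceeding 352 is 233.

233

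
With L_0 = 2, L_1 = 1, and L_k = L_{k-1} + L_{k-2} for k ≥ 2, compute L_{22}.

Iterating the recurrence up to L_{15} = 1364 and L_{14} = 843:
L_{16} = L_{15} + L_{14} = 1364 + 843 = 2207
L_{17} = L_{16} + L_{15} = 2207 + 1364 = 3571
L_{18} = L_{17} + L_{16} = 3571 + 2207 = 5778
L_{19} = L_{18} + L_{17} = 5778 + 3571 = 9349
L_{20} = L_{19} + L_{18} = 9349 + 5778 = 15127
L_{21} = L_{20} + L_{19} = 15127 + 9349 = 24476
L_{22} = L_{21} + L_{20} = 24476 + 15127 = 39603

39603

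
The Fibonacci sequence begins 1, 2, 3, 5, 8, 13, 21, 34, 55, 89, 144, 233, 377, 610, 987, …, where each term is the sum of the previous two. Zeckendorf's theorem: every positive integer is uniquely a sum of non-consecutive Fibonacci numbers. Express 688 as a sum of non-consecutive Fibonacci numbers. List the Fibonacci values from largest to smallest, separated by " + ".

610 + 55 + 21 + 2

610 ≤ 688 < 987, so take 610; remainder 78
55 ≤ 78 < 89, so take 55; remainder 23
21 ≤ 23 < 34, so take 21; remainder 2
2 ≤ 2 < 3, so take 2; remainder 0
So 688 = 610 + 55 + 21 + 2, with no two terms consecutive in the sequence.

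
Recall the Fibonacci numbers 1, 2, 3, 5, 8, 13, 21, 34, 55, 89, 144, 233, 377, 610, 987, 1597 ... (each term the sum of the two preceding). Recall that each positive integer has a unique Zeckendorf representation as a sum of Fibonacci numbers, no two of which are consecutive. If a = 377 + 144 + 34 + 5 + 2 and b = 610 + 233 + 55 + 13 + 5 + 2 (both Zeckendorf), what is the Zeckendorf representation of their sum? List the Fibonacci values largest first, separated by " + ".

The two numbers are 562 and 918, so their sum is 1480.
Greedily peel off the largest Fibonacci term at each step:
1480 − 987 = 493
493 − 377 = 116
116 − 89 = 27
27 − 21 = 6
6 − 5 = 1
1 − 1 = 0

987 + 377 + 89 + 21 + 5 + 1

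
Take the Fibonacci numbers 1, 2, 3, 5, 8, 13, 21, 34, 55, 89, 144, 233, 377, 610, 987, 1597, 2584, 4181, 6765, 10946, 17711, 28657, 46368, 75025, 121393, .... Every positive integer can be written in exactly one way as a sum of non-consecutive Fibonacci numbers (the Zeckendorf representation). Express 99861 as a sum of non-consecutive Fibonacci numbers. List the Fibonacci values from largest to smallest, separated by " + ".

take 75025 (≤ 99861); 99861 − 75025 = 24836
take 17711 (≤ 24836); 24836 − 17711 = 7125
take 6765 (≤ 7125); 7125 − 6765 = 360
take 233 (≤ 360); 360 − 233 = 127
take 89 (≤ 127); 127 − 89 = 38
take 34 (≤ 38); 38 − 34 = 4
take 3 (≤ 4); 4 − 3 = 1
take 1 (≤ 1); 1 − 1 = 0
So 99861 = 75025 + 17711 + 6765 + 233 + 89 + 34 + 3 + 1, with no two terms consecutive in the sequence.

75025 + 17711 + 6765 + 233 + 89 + 34 + 3 + 1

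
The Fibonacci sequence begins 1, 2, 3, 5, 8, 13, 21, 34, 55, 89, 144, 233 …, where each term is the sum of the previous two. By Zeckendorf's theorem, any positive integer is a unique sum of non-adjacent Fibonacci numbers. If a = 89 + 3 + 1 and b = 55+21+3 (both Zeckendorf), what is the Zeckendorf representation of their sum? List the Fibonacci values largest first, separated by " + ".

144 + 21 + 5 + 2

The two numbers are 93 and 79, so their sum is 172.
largest Fibonacci ≤ 172 is 144; 172 − 144 = 28
largest Fibonacci ≤ 28 is 21; 28 − 21 = 7
largest Fibonacci ≤ 7 is 5; 7 − 5 = 2
largest Fibonacci ≤ 2 is 2; 2 − 2 = 0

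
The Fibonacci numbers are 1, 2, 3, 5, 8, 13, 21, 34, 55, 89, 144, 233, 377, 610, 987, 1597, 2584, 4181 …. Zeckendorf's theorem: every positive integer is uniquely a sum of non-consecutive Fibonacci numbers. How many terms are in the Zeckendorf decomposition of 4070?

8

Repeatedly subtract the largest Fibonacci number that fits:
largest Fibonacci ≤ 4070 is 2584; 4070 − 2584 = 1486
largest Fibonacci ≤ 1486 is 987; 1486 − 987 = 499
largest Fibonacci ≤ 499 is 377; 499 − 377 = 122
largest Fibonacci ≤ 122 is 89; 122 − 89 = 33
largest Fibonacci ≤ 33 is 21; 33 − 21 = 12
largest Fibonacci ≤ 12 is 8; 12 − 8 = 4
largest Fibonacci ≤ 4 is 3; 4 − 3 = 1
largest Fibonacci ≤ 1 is 1; 1 − 1 = 0
4070 = 2584 + 987 + 377 + 89 + 21 + 8 + 3 + 1, which has 8 terms.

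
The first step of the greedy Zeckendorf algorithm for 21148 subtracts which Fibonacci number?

17711 ≤ 21148 < 28657, so the largest Fibonacci number not exceeding 21148 is 17711.

17711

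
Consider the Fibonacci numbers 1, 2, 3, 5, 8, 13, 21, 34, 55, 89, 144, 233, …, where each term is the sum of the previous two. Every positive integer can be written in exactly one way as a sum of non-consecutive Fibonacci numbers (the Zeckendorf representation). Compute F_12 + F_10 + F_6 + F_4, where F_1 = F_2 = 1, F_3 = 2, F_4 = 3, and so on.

F_12 + F_10 + F_6 + F_4 = 144 + 55 + 8 + 3 = 210.

210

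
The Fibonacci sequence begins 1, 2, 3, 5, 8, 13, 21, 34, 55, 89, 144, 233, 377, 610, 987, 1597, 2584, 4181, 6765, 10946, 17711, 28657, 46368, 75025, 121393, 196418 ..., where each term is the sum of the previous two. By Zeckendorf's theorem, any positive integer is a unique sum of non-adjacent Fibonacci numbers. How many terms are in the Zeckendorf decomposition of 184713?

184713 − 121393 = 63320
63320 − 46368 = 16952
16952 − 10946 = 6006
6006 − 4181 = 1825
1825 − 1597 = 228
228 − 144 = 84
84 − 55 = 29
29 − 21 = 8
8 − 8 = 0
184713 = 121393 + 46368 + 10946 + 4181 + 1597 + 144 + 55 + 21 + 8, which has 9 terms.

9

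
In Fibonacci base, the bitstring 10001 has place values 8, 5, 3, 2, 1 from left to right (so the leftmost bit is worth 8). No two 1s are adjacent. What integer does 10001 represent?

9

Summing the place values of the 1 bits: 8 + 1 = 9.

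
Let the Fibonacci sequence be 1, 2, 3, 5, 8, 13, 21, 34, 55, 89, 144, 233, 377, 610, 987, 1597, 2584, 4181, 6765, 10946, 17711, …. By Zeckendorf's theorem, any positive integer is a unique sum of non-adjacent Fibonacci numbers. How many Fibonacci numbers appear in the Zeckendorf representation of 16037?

10946 ≤ 16037 < 17711, so take 10946; remainder 5091
4181 ≤ 5091 < 6765, so take 4181; remainder 910
610 ≤ 910 < 987, so take 610; remainder 300
233 ≤ 300 < 377, so take 233; remainder 67
55 ≤ 67 < 89, so take 55; remainder 12
8 ≤ 12 < 13, so take 8; remainder 4
3 ≤ 4 < 5, so take 3; remainder 1
1 ≤ 1 < 2, so take 1; remainder 0
16037 = 10946 + 4181 + 610 + 233 + 55 + 8 + 3 + 1, which has 8 terms.

8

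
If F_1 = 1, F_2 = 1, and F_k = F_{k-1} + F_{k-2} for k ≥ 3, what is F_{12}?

144

Iterating the recurrence up to F_{5} = 5 and F_{4} = 3:
F_{6} = F_{5} + F_{4} = 5 + 3 = 8
F_{7} = F_{6} + F_{5} = 8 + 5 = 13
F_{8} = F_{7} + F_{6} = 13 + 8 = 21
F_{9} = F_{8} + F_{7} = 21 + 13 = 34
F_{10} = F_{9} + F_{8} = 34 + 21 = 55
F_{11} = F_{10} + F_{9} = 55 + 34 = 89
F_{12} = F_{11} + F_{10} = 89 + 55 = 144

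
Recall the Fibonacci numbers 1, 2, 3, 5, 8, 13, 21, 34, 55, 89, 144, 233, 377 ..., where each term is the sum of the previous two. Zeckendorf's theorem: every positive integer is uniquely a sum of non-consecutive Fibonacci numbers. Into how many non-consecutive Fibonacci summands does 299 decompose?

Greedy algorithm:
299 − 233 = 66
66 − 55 = 11
11 − 8 = 3
3 − 3 = 0
299 = 233 + 55 + 8 + 3, which has 4 terms.

4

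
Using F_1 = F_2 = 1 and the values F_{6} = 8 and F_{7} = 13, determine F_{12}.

By the doubling identity F_{2k} = F_k(2F_{k+1} − F_k): F_{12} = 8·(2·13 − 8) = 8·18 = 144.

144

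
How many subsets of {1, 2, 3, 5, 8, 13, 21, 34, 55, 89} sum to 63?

Starting from the Zeckendorf form and repeatedly splitting a term F_k into F_{k−1} + F_{k−2} (when neither is already used) reaches every representation.
63 = 55+8 = 55+5+3 = 34+21+8 = 55+5+2+1 = 34+21+5+3 = … (3 more), for 8 in all.

8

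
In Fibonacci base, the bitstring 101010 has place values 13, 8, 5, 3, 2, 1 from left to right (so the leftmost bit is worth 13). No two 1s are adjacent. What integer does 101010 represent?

20

Summing the place values of the 1 bits: 13 + 5 + 2 = 20.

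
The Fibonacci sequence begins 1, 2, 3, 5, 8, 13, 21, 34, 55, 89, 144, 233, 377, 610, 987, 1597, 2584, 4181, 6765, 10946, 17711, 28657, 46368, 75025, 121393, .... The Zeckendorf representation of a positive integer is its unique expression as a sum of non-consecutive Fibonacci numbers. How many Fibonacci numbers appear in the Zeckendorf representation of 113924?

9

113924: greatest Fibonacci not exceeding it is 75025, leaving 38899
38899: greatest Fibonacci not exceeding it is 28657, leaving 10242
10242: greatest Fibonacci not exceeding it is 6765, leaving 3477
3477: greatest Fibonacci not exceeding it is 2584, leaving 893
893: greatest Fibonacci not exceeding it is 610, leaving 283
283: greatest Fibonacci not exceeding it is 233, leaving 50
50: greatest Fibonacci not exceeding it is 34, leaving 16
16: greatest Fibonacci not exceeding it is 13, leaving 3
3: greatest Fibonacci not exceeding it is 3, leaving 0
113924 = 75025 + 28657 + 6765 + 2584 + 610 + 233 + 34 + 13 + 3, which has 9 terms.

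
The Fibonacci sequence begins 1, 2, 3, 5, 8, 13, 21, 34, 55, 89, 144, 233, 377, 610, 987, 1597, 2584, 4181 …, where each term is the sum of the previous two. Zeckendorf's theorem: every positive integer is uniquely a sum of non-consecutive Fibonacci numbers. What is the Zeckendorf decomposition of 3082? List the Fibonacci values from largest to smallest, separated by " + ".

Greedy algorithm:
3082 − 2584 = 498
498 − 377 = 121
121 − 89 = 32
32 − 21 = 11
11 − 8 = 3
3 − 3 = 0
So 3082 = 2584 + 377 + 89 + 21 + 8 + 3, with no two terms consecutive in the sequence.

2584 + 377 + 89 + 21 + 8 + 3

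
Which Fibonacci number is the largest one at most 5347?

4181 ≤ 5347 < 6765, so the largest Fibonacci number not exceeding 5347 is 4181.

4181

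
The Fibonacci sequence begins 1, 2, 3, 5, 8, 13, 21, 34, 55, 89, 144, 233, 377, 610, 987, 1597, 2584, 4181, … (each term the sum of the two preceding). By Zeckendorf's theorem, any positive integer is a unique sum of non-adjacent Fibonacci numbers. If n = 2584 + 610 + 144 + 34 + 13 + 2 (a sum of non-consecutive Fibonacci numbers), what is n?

3387

2584 + 610 + 144 + 34 + 13 + 2 = 3387.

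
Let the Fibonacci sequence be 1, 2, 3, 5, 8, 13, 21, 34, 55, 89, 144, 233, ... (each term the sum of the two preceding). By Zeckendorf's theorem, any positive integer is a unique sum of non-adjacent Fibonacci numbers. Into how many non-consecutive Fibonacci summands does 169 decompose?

largest Fibonacci ≤ 169 is 144; 169 − 144 = 25
largest Fibonacci ≤ 25 is 21; 25 − 21 = 4
largest Fibonacci ≤ 4 is 3; 4 − 3 = 1
largest Fibonacci ≤ 1 is 1; 1 − 1 = 0
169 = 144 + 21 + 3 + 1, which has 4 terms.

4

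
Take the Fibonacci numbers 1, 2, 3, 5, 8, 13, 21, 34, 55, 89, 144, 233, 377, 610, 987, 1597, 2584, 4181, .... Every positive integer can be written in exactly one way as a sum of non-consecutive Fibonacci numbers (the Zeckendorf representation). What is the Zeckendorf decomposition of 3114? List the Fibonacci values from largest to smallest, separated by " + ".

Repeatedly subtract the largest Fibonacci number that fits:
3114 − 2584 = 530
530 − 377 = 153
153 − 144 = 9
9 − 8 = 1
1 − 1 = 0
So 3114 = 2584 + 377 + 144 + 8 + 1, with no two terms consecutive in the sequence.

2584 + 377 + 144 + 8 + 1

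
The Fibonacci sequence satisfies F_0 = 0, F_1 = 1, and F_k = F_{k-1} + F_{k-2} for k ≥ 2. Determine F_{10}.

55

Iterating the recurrence up to F_{4} = 3 and F_{3} = 2:
F_{5} = F_{4} + F_{3} = 3 + 2 = 5
F_{6} = F_{5} + F_{4} = 5 + 3 = 8
F_{7} = F_{6} + F_{5} = 8 + 5 = 13
F_{8} = F_{7} + F_{6} = 13 + 8 = 21
F_{9} = F_{8} + F_{7} = 21 + 13 = 34
F_{10} = F_{9} + F_{8} = 34 + 21 = 55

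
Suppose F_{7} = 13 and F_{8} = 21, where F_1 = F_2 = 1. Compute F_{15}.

610

By F_{2k+1} = F_k² + F_{k+1}²: F_{15} = 13² + 21² = 169 + 441 = 610.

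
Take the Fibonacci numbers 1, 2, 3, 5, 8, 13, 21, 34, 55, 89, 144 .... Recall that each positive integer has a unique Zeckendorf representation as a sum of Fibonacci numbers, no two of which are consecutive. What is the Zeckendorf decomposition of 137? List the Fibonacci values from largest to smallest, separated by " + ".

Greedily peel off the largest Fibonacci term at each step:
137 − 89 = 48
48 − 34 = 14
14 − 13 = 1
1 − 1 = 0
So 137 = 89 + 34 + 13 + 1, with no two terms consecutive in the sequence.

89 + 34 + 13 + 1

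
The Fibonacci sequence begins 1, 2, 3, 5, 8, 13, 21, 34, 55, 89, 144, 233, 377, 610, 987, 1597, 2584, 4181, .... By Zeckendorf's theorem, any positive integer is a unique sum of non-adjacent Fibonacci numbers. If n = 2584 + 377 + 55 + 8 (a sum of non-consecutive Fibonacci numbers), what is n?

3024

2584 + 377 + 55 + 8 = 3024.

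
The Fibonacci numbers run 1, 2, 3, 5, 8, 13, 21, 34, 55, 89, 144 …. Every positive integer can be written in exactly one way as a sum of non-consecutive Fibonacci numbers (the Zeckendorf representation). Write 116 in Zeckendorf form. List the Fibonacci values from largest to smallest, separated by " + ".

89 + 21 + 5 + 1

Greedy algorithm:
116: greatest Fibonacci not exceeding it is 89, leaving 27
27: greatest Fibonacci not exceeding it is 21, leaving 6
6: greatest Fibonacci not exceeding it is 5, leaving 1
1: greatest Fibonacci not exceeding it is 1, leaving 0
So 116 = 89 + 21 + 5 + 1, with no two terms consecutive in the sequence.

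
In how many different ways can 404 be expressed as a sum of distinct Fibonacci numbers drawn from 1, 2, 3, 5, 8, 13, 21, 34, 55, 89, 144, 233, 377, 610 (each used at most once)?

14

Each representation comes from the Zeckendorf form by replacing some F_k with F_{k−1} + F_{k−2} where possible.
404 = 377+21+5+1 = 377+21+3+2+1 = 377+13+8+5+1 = 233+144+21+5+1 = 377+13+8+3+2+1 = … (9 more), for 14 in all.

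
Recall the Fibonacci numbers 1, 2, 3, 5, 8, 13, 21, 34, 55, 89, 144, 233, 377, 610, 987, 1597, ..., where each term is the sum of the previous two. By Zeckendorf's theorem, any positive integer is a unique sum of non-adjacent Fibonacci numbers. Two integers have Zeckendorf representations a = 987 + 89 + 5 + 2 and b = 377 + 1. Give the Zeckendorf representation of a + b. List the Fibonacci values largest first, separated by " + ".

The two numbers are 1083 and 378, so their sum is 1461.
Greedy algorithm:
largest Fibonacci ≤ 1461 is 987; 1461 − 987 = 474
largest Fibonacci ≤ 474 is 377; 474 − 377 = 97
largest Fibonacci ≤ 97 is 89; 97 − 89 = 8
largest Fibonacci ≤ 8 is 8; 8 − 8 = 0

987 + 377 + 89 + 8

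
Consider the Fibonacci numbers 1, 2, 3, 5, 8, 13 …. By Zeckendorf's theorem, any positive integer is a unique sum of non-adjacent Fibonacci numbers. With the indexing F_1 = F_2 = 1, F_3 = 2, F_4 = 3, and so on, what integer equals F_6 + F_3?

10

F_6 + F_3 = 8 + 2 = 10.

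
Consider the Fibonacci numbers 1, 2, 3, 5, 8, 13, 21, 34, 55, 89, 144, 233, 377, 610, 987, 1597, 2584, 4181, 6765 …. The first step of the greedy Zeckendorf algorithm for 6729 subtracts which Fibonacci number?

4181

4181 ≤ 6729 < 6765, so the largest Fibonacci number not exceeding 6729 is 4181.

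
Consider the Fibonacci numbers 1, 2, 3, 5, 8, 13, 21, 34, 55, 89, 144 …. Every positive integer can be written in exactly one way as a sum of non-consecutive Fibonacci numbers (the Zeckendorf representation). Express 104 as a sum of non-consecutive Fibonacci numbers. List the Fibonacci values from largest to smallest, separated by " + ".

Greedily peel off the largest Fibonacci term at each step:
largest Fibonacci ≤ 104 is 89; 104 − 89 = 15
largest Fibonacci ≤ 15 is 13; 15 − 13 = 2
largest Fibonacci ≤ 2 is 2; 2 − 2 = 0
So 104 = 89 + 13 + 2, with no two terms consecutive in the sequence.

89 + 13 + 2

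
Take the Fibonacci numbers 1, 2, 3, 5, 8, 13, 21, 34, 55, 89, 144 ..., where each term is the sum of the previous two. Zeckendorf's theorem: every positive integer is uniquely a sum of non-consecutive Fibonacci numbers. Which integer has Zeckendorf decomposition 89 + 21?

110

89 + 21 = 110.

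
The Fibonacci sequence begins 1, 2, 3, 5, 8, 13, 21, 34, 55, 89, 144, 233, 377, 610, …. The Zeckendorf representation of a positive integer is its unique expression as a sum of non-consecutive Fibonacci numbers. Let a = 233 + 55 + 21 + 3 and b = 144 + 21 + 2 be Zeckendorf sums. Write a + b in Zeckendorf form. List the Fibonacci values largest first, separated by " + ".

The two numbers are 312 and 167, so their sum is 479.
Greedy algorithm:
479 − 377 = 102
102 − 89 = 13
13 − 13 = 0

377 + 89 + 13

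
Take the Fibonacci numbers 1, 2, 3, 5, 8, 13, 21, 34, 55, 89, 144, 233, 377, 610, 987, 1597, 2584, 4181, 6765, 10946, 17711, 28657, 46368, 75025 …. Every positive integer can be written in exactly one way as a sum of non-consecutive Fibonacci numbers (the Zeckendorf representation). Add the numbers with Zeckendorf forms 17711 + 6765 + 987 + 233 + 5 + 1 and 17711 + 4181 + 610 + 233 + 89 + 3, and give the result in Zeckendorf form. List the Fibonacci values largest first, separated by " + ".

The two numbers are 25702 and 22827, so their sum is 48529.
Greedy algorithm:
largest Fibonacci ≤ 48529 is 46368; 48529 − 46368 = 2161
largest Fibonacci ≤ 2161 is 1597; 2161 − 1597 = 564
largest Fibonacci ≤ 564 is 377; 564 − 377 = 187
largest Fibonacci ≤ 187 is 144; 187 − 144 = 43
largest Fibonacci ≤ 43 is 34; 43 − 34 = 9
largest Fibonacci ≤ 9 is 8; 9 − 8 = 1
largest Fibonacci ≤ 1 is 1; 1 − 1 = 0

46368 + 1597 + 377 + 144 + 34 + 8 + 1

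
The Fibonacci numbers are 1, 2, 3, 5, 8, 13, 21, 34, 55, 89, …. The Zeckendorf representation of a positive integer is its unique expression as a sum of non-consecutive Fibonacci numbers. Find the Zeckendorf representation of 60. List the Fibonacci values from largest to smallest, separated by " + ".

largest Fibonacci ≤ 60 is 55; 60 − 55 = 5
largest Fibonacci ≤ 5 is 5; 5 − 5 = 0
So 60 = 55 + 5, with no two terms consecutive in the sequence.

55 + 5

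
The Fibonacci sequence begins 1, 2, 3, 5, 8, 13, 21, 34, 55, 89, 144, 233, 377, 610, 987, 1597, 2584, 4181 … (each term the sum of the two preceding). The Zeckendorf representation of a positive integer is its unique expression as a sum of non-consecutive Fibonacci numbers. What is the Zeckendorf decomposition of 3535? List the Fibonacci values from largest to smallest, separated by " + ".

2584 + 610 + 233 + 89 + 13 + 5 + 1

largest Fibonacci ≤ 3535 is 2584; 3535 − 2584 = 951
largest Fibonacci ≤ 951 is 610; 951 − 610 = 341
largest Fibonacci ≤ 341 is 233; 341 − 233 = 108
largest Fibonacci ≤ 108 is 89; 108 − 89 = 19
largest Fibonacci ≤ 19 is 13; 19 − 13 = 6
largest Fibonacci ≤ 6 is 5; 6 − 5 = 1
largest Fibonacci ≤ 1 is 1; 1 − 1 = 0
So 3535 = 2584 + 610 + 233 + 89 + 13 + 5 + 1, with no two terms consecutive in the sequence.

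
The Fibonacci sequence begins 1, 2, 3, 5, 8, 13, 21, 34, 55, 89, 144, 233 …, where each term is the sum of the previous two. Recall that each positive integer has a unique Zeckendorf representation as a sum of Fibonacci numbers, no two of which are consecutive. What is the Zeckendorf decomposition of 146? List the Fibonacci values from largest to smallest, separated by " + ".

144 ≤ 146 < 233, so take 144; remainder 2
2 ≤ 2 < 3, so take 2; remainder 0
So 146 = 144 + 2, with no two terms consecutive in the sequence.

144 + 2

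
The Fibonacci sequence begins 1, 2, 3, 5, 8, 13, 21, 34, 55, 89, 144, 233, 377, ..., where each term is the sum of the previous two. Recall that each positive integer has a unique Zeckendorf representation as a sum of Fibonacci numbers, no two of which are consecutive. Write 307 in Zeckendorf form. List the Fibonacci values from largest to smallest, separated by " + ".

Greedily peel off the largest Fibonacci term at each step:
subtract 233 from 307: 74 remains
subtract 55 from 74: 19 remains
subtract 13 from 19: 6 remains
subtract 5 from 6: 1 remains
subtract 1 from 1: 0 remains
So 307 = 233 + 55 + 13 + 5 + 1, with no two terms consecutive in the sequence.

233 + 55 + 13 + 5 + 1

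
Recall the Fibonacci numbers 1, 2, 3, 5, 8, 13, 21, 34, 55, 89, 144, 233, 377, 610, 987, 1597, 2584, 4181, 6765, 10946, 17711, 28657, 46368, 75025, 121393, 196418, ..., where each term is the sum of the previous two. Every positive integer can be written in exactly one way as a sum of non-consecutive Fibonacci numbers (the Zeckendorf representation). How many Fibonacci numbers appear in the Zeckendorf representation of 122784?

Repeatedly subtract the largest Fibonacci number that fits:
subtract 121393 from 122784: 1391 remains
subtract 987 from 1391: 404 remains
subtract 377 from 404: 27 remains
subtract 21 from 27: 6 remains
subtract 5 from 6: 1 remains
subtract 1 from 1: 0 remains
122784 = 121393 + 987 + 377 + 21 + 5 + 1, which has 6 terms.

6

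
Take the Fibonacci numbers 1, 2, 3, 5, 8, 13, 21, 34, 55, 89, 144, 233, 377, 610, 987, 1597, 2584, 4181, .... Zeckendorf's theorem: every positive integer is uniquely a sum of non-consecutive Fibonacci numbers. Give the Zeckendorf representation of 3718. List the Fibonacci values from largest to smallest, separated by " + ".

2584 + 987 + 144 + 3

2584 ≤ 3718 < 4181, so take 2584; remainder 1134
987 ≤ 1134 < 1597, so take 987; remainder 147
144 ≤ 147 < 233, so take 144; remainder 3
3 ≤ 3 < 5, so take 3; remainder 0
So 3718 = 2584 + 987 + 144 + 3, with no two terms consecutive in the sequence.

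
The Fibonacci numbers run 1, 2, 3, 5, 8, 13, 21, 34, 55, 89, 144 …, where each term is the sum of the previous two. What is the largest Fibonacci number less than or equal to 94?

89

89 ≤ 94 < 144, so the largest Fibonacci number not exceeding 94 is 89.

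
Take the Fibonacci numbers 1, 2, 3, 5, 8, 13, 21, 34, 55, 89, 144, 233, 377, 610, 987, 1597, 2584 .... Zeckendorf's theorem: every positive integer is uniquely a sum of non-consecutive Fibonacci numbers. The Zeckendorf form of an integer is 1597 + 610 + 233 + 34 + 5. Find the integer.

2479

1597 + 610 + 233 + 34 + 5 = 2479.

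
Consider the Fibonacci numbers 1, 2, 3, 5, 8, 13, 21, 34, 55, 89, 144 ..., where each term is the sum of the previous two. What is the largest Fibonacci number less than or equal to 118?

89

89 ≤ 118 < 144, so the largest Fibonacci number not exceeding 118 is 89.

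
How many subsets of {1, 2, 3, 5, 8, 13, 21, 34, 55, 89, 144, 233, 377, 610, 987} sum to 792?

12

Each representation comes from the Zeckendorf form by replacing some F_k with F_{k−1} + F_{k−2} where possible.
792 = 610+144+34+3+1 = 610+144+21+13+3+1 = 610+89+55+34+3+1 = 377+233+144+34+3+1 = 610+144+21+8+5+3+1 = … (7 more), for 12 in all.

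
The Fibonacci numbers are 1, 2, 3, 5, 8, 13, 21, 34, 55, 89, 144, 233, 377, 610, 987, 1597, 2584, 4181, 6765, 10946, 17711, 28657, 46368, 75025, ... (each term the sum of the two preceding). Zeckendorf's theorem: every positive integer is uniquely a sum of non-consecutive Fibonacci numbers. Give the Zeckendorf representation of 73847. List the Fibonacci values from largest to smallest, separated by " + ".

Greedy algorithm:
46368 ≤ 73847 < 75025, so take 46368; remainder 27479
17711 ≤ 27479 < 28657, so take 17711; remainder 9768
6765 ≤ 9768 < 10946, so take 6765; remainder 3003
2584 ≤ 3003 < 4181, so take 2584; remainder 419
377 ≤ 419 < 610, so take 377; remainder 42
34 ≤ 42 < 55, so take 34; remainder 8
8 ≤ 8 < 13, so take 8; remainder 0
So 73847 = 46368 + 17711 + 6765 + 2584 + 377 + 34 + 8, with no two terms consecutive in the sequence.

46368 + 17711 + 6765 + 2584 + 377 + 34 + 8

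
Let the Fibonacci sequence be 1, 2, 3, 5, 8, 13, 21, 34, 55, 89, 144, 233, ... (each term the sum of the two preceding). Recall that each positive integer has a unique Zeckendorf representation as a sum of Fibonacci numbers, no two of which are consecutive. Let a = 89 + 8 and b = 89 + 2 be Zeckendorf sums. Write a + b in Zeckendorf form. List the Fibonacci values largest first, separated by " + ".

144 + 34 + 8 + 2

The two numbers are 97 and 91, so their sum is 188.
Greedy algorithm:
take 144 (≤ 188); 188 − 144 = 44
take 34 (≤ 44); 44 − 34 = 10
take 8 (≤ 10); 10 − 8 = 2
take 2 (≤ 2); 2 − 2 = 0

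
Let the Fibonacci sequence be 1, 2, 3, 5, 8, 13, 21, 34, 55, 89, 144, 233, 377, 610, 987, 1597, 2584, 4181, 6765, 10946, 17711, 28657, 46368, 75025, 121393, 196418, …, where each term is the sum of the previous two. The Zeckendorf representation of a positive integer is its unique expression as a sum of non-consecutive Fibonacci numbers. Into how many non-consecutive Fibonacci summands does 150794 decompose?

7

Greedy algorithm:
150794 − 121393 = 29401
29401 − 28657 = 744
744 − 610 = 134
134 − 89 = 45
45 − 34 = 11
11 − 8 = 3
3 − 3 = 0
150794 = 121393 + 28657 + 610 + 89 + 34 + 8 + 3, which has 7 terms.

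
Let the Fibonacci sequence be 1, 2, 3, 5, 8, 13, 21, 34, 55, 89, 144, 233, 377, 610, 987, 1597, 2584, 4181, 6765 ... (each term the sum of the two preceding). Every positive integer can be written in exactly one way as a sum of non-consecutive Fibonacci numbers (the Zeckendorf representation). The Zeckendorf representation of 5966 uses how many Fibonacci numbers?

take 4181 (≤ 5966); 5966 − 4181 = 1785
take 1597 (≤ 1785); 1785 − 1597 = 188
take 144 (≤ 188); 188 − 144 = 44
take 34 (≤ 44); 44 − 34 = 10
take 8 (≤ 10); 10 − 8 = 2
take 2 (≤ 2); 2 − 2 = 0
5966 = 4181 + 1597 + 144 + 34 + 8 + 2, which has 6 terms.

6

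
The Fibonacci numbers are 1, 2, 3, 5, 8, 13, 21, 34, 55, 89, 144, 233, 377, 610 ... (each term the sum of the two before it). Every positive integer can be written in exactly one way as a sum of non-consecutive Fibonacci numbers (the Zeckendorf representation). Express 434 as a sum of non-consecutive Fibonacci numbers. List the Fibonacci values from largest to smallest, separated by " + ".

Greedy algorithm:
largest Fibonacci ≤ 434 is 377; 434 − 377 = 57
largest Fibonacci ≤ 57 is 55; 57 − 55 = 2
largest Fibonacci ≤ 2 is 2; 2 − 2 = 0
So 434 = 377 + 55 + 2, with no two terms consecutive in the sequence.

377 + 55 + 2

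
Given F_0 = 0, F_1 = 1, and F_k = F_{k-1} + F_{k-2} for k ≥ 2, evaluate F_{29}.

514229

Iterating the recurrence up to F_{25} = 75025 and F_{24} = 46368:
F_{26} = F_{25} + F_{24} = 75025 + 46368 = 121393
F_{27} = F_{26} + F_{25} = 121393 + 75025 = 196418
F_{28} = F_{27} + F_{26} = 196418 + 121393 = 317811
F_{29} = F_{28} + F_{27} = 317811 + 196418 = 514229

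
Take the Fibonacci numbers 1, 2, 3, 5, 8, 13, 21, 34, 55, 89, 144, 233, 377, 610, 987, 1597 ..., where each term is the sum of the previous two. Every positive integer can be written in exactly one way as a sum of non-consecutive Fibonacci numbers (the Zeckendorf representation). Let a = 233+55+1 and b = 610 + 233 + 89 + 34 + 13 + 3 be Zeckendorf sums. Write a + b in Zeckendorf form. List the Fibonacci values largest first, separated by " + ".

987 + 233 + 34 + 13 + 3 + 1

The two numbers are 289 and 982, so their sum is 1271.
1271: greatest Fibonacci not exceeding it is 987, leaving 284
284: greatest Fibonacci not exceeding it is 233, leaving 51
51: greatest Fibonacci not exceeding it is 34, leaving 17
17: greatest Fibonacci not exceeding it is 13, leaving 4
4: greatest Fibonacci not exceeding it is 3, leaving 1
1: greatest Fibonacci not exceeding it is 1, leaving 0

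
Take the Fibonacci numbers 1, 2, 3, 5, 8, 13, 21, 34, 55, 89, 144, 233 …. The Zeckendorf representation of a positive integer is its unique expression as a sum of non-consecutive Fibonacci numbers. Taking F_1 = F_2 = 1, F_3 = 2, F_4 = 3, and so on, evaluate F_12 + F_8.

F_12 + F_8 = 144 + 21 = 165.

165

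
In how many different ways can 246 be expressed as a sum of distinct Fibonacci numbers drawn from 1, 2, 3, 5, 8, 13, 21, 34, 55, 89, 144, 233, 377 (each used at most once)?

246 = 233+13 = 233+8+5 = 144+89+13 = 233+8+3+2 = … (7 more), for 11 in all.

11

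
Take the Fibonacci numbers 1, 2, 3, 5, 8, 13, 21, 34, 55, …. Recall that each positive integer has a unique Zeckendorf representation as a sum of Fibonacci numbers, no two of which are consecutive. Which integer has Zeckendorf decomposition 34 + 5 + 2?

41

34 + 5 + 2 = 41.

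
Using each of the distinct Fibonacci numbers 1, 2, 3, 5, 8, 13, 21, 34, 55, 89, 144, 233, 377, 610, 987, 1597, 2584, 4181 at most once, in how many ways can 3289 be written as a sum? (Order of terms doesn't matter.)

Starting from the Zeckendorf form and repeatedly splitting a term F_k into F_{k−1} + F_{k−2} (when neither is already used) reaches every representation.
3289 = 2584+610+89+5+1 = 2584+610+89+3+2+1 = 2584+610+55+34+5+1 = 2584+377+233+89+5+1 = … (34 more), for 38 in all.

38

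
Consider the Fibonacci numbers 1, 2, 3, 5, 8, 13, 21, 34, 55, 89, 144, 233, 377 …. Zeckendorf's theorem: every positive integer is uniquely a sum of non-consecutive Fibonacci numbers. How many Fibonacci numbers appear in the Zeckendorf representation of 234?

2

234: greatest Fibonacci not exceeding it is 233, leaving 1
1: greatest Fibonacci not exceeding it is 1, leaving 0
234 = 233 + 1, which has 2 terms.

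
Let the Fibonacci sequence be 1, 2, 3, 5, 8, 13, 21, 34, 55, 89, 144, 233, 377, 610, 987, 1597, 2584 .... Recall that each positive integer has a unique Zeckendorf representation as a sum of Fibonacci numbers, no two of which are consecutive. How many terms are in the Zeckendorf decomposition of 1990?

4

Repeatedly subtract the largest Fibonacci number that fits:
1597 ≤ 1990 < 2584, so take 1597; remainder 393
377 ≤ 393 < 610, so take 377; remainder 16
13 ≤ 16 < 21, so take 13; remainder 3
3 ≤ 3 < 5, so take 3; remainder 0
1990 = 1597 + 377 + 13 + 3, which has 4 terms.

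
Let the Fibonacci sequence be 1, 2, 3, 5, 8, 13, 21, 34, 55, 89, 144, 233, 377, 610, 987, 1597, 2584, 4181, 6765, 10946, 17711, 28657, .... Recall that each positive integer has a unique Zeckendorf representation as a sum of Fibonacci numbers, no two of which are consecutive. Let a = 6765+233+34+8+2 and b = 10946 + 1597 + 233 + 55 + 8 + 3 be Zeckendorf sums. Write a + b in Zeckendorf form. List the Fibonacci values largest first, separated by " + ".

17711 + 1597 + 377 + 144 + 55

The two numbers are 7042 and 12842, so their sum is 19884.
Greedily peel off the largest Fibonacci term at each step:
17711 ≤ 19884 < 28657, so take 17711; remainder 2173
1597 ≤ 2173 < 2584, so take 1597; remainder 576
377 ≤ 576 < 610, so take 377; remainder 199
144 ≤ 199 < 233, so take 144; remainder 55
55 ≤ 55 < 89, so take 55; remainder 0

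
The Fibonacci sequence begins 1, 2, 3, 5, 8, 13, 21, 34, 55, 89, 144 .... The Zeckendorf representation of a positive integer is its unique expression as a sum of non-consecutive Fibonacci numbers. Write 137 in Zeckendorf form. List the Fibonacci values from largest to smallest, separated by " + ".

89 + 34 + 13 + 1

subtract 89 from 137: 48 remains
subtract 34 from 48: 14 remains
subtract 13 from 14: 1 remains
subtract 1 from 1: 0 remains
So 137 = 89 + 34 + 13 + 1, with no two terms consecutive in the sequence.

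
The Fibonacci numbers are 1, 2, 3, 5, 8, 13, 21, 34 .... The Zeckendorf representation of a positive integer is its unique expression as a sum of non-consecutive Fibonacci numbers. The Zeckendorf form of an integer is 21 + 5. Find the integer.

21 + 5 = 26.

26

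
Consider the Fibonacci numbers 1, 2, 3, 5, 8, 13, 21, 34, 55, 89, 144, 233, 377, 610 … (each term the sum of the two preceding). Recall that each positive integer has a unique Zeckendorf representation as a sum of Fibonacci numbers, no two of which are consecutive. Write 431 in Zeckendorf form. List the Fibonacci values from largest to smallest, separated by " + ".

377 + 34 + 13 + 5 + 2

Greedily peel off the largest Fibonacci term at each step:
take 377 (≤ 431); 431 − 377 = 54
take 34 (≤ 54); 54 − 34 = 20
take 13 (≤ 20); 20 − 13 = 7
take 5 (≤ 7); 7 − 5 = 2
take 2 (≤ 2); 2 − 2 = 0
So 431 = 377 + 34 + 13 + 5 + 2, with no two terms consecutive in the sequence.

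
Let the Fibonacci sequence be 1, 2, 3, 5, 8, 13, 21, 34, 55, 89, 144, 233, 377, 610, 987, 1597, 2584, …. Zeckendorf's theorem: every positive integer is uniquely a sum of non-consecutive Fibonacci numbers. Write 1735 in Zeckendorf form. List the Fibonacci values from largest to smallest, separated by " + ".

1597 + 89 + 34 + 13 + 2

1735: greatest Fibonacci not exceeding it is 1597, leaving 138
138: greatest Fibonacci not exceeding it is 89, leaving 49
49: greatest Fibonacci not exceeding it is 34, leaving 15
15: greatest Fibonacci not exceeding it is 13, leaving 2
2: greatest Fibonacci not exceeding it is 2, leaving 0
So 1735 = 1597 + 89 + 34 + 13 + 2, with no two terms consecutive in the sequence.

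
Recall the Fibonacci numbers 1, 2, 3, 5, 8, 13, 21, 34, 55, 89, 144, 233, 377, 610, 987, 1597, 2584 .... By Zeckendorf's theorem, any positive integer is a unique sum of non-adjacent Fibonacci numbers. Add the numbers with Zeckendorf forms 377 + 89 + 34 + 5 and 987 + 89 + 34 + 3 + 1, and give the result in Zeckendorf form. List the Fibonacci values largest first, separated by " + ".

The two numbers are 505 and 1114, so their sum is 1619.
Greedy algorithm:
largest Fibonacci ≤ 1619 is 1597; 1619 − 1597 = 22
largest Fibonacci ≤ 22 is 21; 22 − 21 = 1
largest Fibonacci ≤ 1 is 1; 1 − 1 = 0

1597 + 21 + 1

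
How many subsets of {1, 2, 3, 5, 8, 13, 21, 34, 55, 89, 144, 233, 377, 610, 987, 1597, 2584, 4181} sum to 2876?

18

Each representation comes from the Zeckendorf form by replacing some F_k with F_{k−1} + F_{k−2} where possible.
2876 = 2584+233+55+3+1 = 2584+233+34+21+3+1 = 2584+144+89+55+3+1 = … (15 more), for 18 in all.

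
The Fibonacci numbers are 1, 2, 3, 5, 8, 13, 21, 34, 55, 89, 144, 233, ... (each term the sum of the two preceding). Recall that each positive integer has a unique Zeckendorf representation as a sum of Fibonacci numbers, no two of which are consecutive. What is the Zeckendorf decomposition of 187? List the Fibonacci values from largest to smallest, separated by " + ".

144 + 34 + 8 + 1

subtract 144 from 187: 43 remains
subtract 34 from 43: 9 remains
subtract 8 from 9: 1 remains
subtract 1 from 1: 0 remains
So 187 = 144 + 34 + 8 + 1, with no two terms consecutive in the sequence.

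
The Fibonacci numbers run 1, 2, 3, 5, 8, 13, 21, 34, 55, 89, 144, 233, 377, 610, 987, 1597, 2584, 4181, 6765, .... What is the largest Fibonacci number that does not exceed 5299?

4181

4181 ≤ 5299 < 6765, so the largest Fibonacci number not exceeding 5299 is 4181.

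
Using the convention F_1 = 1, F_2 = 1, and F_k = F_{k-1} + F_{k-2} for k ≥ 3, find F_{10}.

55

Iterating the recurrence up to F_{5} = 5 and F_{4} = 3:
F_{6} = F_{5} + F_{4} = 5 + 3 = 8
F_{7} = F_{6} + F_{5} = 8 + 5 = 13
F_{8} = F_{7} + F_{6} = 13 + 8 = 21
F_{9} = F_{8} + F_{7} = 21 + 13 = 34
F_{10} = F_{9} + F_{8} = 34 + 21 = 55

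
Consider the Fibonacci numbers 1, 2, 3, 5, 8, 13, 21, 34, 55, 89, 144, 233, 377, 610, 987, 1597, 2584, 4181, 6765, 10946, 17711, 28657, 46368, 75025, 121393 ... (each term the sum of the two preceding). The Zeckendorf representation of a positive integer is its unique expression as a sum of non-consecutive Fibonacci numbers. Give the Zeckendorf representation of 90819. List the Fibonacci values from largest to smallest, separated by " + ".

Greedy algorithm:
75025 ≤ 90819 < 121393, so take 75025; remainder 15794
10946 ≤ 15794 < 17711, so take 10946; remainder 4848
4181 ≤ 4848 < 6765, so take 4181; remainder 667
610 ≤ 667 < 987, so take 610; remainder 57
55 ≤ 57 < 89, so take 55; remainder 2
2 ≤ 2 < 3, so take 2; remainder 0
So 90819 = 75025 + 10946 + 4181 + 610 + 55 + 2, with no two terms consecutive in the sequence.

75025 + 10946 + 4181 + 610 + 55 + 2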